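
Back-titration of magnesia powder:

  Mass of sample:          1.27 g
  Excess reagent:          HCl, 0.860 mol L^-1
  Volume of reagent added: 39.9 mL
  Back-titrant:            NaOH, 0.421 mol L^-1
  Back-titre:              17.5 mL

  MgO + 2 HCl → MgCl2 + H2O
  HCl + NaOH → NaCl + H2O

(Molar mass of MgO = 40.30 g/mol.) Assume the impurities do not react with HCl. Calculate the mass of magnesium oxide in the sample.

0.543 g

n(HCl) added = 0.0399 × 0.860 = 0.0343 mol
n(NaOH) used in back-titration = 0.0175 × 0.421 = 7.37 × 10^-3 mol
n(HCl) left over = 7.37 × 10^-3 mol (1:1 ratio)
n(HCl) consumed by analyte = 0.0343 − 7.37 × 10^-3 = 0.0269 mol
From the 1:2 ratio, n(MgO) = 1/2 × 0.0269 = 0.0135 mol
mass of MgO = 0.0135 × 40.30 = 0.543 g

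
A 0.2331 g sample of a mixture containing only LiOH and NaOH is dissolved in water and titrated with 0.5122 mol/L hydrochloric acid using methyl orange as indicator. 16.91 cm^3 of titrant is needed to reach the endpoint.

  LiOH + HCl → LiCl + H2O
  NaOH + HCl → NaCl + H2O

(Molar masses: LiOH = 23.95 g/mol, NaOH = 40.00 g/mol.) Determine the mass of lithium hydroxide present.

n(HCl) = 0.01691 × 0.5122 = 8.661 × 10^-3 mol
Let x = n(LiOH), y = n(NaOH).
Titrant: 1x + 1y = 8.661 × 10^-3;  mass: 23.95x + 40.00y = 0.2331
Solving, x = 7.062 × 10^-3 mol, y = 1.599 × 10^-3 mol
mass of LiOH = 7.062 × 10^-3 × 23.95 = 0.1691 g

0.1691 g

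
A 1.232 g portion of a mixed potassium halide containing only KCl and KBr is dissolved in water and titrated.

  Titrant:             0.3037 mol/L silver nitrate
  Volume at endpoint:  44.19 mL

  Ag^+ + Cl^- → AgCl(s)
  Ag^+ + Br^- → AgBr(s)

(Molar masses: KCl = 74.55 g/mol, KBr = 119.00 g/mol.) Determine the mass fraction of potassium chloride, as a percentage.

49.69 %

n(AgNO3) = 0.04419 × 0.3037 = 0.01342 mol
Let x = n(KCl), y = n(KBr).
Titrant: 1x + 1y = 0.01342;  mass: 74.55x + 119.00y = 1.232
Solving, x = 8.212 × 10^-3 mol, y = 5.208 × 10^-3 mol
mass of KCl = 8.212 × 10^-3 × 74.55 = 0.6122 g
% KCl = 0.6122 / 1.232 × 100 = 49.69 %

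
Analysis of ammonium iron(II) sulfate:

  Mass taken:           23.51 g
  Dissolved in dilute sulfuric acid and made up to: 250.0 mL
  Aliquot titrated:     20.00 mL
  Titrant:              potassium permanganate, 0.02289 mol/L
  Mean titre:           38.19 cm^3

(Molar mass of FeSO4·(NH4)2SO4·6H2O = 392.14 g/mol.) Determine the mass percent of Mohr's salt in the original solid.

MnO4^- + 5 Fe^2+ + 8 H^+ → Mn^2+ + 5 Fe^3+ + 4 H2O
n(KMnO4) per titration = 0.03819 × 0.02289 = 8.742 × 10^-4 mol
From the 5:1 ratio, n(FeSO4·(NH4)2SO4·6H2O) in each aliquot = 5/1 × 8.742 × 10^-4 = 4.371 × 10^-3 mol
n(FeSO4·(NH4)2SO4·6H2O) in the whole flask = 4.371 × 10^-3 × 250.0/20.00 = 0.05464 mol
mass of FeSO4·(NH4)2SO4·6H2O = 0.05464 × 392.14 = 21.42 g
% FeSO4·(NH4)2SO4·6H2O = 21.42 / 23.51 × 100 = 91.13 %

91.13 %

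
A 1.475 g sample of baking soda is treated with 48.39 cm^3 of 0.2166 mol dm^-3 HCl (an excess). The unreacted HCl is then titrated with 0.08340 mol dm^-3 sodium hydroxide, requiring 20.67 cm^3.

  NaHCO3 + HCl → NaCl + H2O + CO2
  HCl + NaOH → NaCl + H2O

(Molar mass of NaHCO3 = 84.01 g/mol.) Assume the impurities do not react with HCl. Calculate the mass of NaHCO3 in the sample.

n(HCl) added = 0.04839 × 0.2166 = 0.01048 mol
n(NaOH) used in back-titration = 0.02067 × 0.08340 = 1.724 × 10^-3 mol
n(HCl) left over = 1.724 × 10^-3 mol (1:1 ratio)
n(HCl) consumed by analyte = 0.01048 − 1.724 × 10^-3 = 8.757 × 10^-3 mol
n(NaHCO3) = 8.757 × 10^-3 mol (1:1 ratio)
mass of NaHCO3 = 8.757 × 10^-3 × 84.01 = 0.7357 g

0.7357 g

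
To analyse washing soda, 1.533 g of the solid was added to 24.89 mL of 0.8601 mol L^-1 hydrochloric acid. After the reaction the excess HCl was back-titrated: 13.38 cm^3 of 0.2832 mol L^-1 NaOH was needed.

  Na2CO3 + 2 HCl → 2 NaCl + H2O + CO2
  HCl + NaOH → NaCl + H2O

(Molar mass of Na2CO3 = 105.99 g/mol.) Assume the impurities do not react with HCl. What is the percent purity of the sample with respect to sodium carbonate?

60.91 %

n(HCl) added = 0.02489 × 0.8601 = 0.02141 mol
n(NaOH) used in back-titration = 0.01338 × 0.2832 = 3.789 × 10^-3 mol
n(HCl) left over = 3.789 × 10^-3 mol (1:1 ratio)
n(HCl) consumed by analyte = 0.02141 − 3.789 × 10^-3 = 0.01762 mol
From the 1:2 ratio, n(Na2CO3) = 1/2 × 0.01762 = 8.809 × 10^-3 mol
mass of Na2CO3 = 8.809 × 10^-3 × 105.99 = 0.9337 g
% Na2CO3 = 0.9337 / 1.533 × 100 = 60.91 %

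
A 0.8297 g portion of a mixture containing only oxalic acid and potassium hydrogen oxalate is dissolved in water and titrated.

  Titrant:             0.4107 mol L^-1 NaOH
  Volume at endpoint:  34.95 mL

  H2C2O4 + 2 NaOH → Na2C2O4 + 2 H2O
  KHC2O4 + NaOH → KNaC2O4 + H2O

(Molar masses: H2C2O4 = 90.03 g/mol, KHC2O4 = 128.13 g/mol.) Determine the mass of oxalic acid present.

n(NaOH) = 0.03495 × 0.4107 = 0.01435 mol
Let x = n(H2C2O4), y = n(KHC2O4).
Titrant: 2x + 1y = 0.01435;  mass: 90.03x + 128.13y = 0.8297
Solving, x = 6.073 × 10^-3 mol, y = 2.208 × 10^-3 mol
mass of H2C2O4 = 6.073 × 10^-3 × 90.03 = 0.5467 g

0.5467 g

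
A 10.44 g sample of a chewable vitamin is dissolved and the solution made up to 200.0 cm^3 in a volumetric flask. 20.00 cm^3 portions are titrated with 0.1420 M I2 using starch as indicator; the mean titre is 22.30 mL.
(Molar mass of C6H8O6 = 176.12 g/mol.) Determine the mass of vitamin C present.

C6H8O6 + I2 → C6H6O6 + 2 HI
n(I2) per titration = 0.02230 × 0.1420 = 3.167 × 10^-3 mol
n(C6H8O6) in each aliquot = 3.167 × 10^-3 mol (1:1 ratio)
n(C6H8O6) in the whole flask = 3.167 × 10^-3 × 200.0/20.00 = 0.03167 mol
mass of C6H8O6 = 0.03167 × 176.12 = 5.577 g

5.577 g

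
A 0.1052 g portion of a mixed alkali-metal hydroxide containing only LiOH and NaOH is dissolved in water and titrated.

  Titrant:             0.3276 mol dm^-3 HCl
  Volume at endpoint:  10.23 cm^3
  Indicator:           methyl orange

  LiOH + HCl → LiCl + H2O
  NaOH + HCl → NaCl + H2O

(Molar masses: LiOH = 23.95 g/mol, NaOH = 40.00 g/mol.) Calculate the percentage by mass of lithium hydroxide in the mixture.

n(HCl) = 0.01023 × 0.3276 = 3.351 × 10^-3 mol
Let x = n(LiOH), y = n(NaOH).
Titrant: 1x + 1y = 3.351 × 10^-3;  mass: 23.95x + 40.00y = 0.1052
Solving, x = 1.798 × 10^-3 mol, y = 1.554 × 10^-3 mol
mass of LiOH = 1.798 × 10^-3 × 23.95 = 0.04306 g
% LiOH = 0.04306 / 0.1052 × 100 = 40.93 %

40.93 %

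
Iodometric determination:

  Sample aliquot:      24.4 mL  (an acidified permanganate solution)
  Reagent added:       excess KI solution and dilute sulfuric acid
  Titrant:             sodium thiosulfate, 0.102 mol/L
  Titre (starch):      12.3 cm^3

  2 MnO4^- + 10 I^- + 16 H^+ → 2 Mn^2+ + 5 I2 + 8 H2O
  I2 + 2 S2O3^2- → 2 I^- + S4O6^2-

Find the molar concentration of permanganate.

0.0103 mol/L

n(S2O3^2-) = 0.0123 × 0.102 = 1.25 × 10^-3 mol
n(I2) = n(S2O3^2-)/2 = 6.27 × 10^-4 mol
From the 2:5 ratio, n(MnO4^-) in the aliquot = 2/5 × 6.27 × 10^-4 = 2.51 × 10^-4 mol
[MnO4^-] = 2.51 × 10^-4 / 0.0244 = 0.0103 mol/L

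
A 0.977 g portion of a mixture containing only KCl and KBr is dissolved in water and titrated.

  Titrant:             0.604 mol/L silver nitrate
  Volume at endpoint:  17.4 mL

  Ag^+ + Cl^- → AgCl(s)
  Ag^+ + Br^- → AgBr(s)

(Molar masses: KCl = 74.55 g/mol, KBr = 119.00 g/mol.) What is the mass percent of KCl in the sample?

47.0 %

n(AgNO3) = 0.0174 × 0.604 = 0.0105 mol
Let x = n(KCl), y = n(KBr).
Titrant: 1x + 1y = 0.0105;  mass: 74.55x + 119.00y = 0.977
Solving, x = 6.16 × 10^-3 mol, y = 4.35 × 10^-3 mol
mass of KCl = 6.16 × 10^-3 × 74.55 = 0.459 g
% KCl = 0.459 / 0.977 × 100 = 47.0 %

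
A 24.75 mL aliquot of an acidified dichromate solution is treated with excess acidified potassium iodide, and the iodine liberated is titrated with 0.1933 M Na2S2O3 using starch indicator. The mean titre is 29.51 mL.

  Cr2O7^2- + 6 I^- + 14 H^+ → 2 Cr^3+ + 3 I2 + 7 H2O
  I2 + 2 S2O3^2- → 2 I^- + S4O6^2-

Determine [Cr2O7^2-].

0.03841 M

n(S2O3^2-) = 0.02951 × 0.1933 = 5.704 × 10^-3 mol
n(I2) = n(S2O3^2-)/2 = 2.852 × 10^-3 mol
From the 1:3 ratio, n(Cr2O7^2-) in the aliquot = 1/3 × 2.852 × 10^-3 = 9.507 × 10^-4 mol
[Cr2O7^2-] = 9.507 × 10^-4 / 0.02475 = 0.03841 mol/L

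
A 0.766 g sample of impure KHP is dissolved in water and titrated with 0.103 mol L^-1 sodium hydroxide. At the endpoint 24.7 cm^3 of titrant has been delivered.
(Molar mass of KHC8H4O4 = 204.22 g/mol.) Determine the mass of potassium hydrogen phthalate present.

KHC8H4O4 + NaOH → KNaC8H4O4 + H2O
n(NaOH) = 0.0247 L × 0.103 mol/L = 2.54 × 10^-3 mol
n(KHC8H4O4) = 2.54 × 10^-3 mol (1:1 ratio)
mass of KHC8H4O4 = 2.54 × 10^-3 × 204.22 g/mol = 0.520 g

0.520 g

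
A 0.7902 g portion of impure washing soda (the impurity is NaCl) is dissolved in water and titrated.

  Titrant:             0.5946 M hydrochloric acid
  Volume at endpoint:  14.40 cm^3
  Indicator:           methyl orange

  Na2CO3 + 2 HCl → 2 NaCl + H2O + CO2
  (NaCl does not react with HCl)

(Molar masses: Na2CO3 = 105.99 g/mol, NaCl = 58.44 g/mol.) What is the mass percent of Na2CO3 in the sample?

n(HCl) = 0.01440 × 0.5946 = 8.562 × 10^-3 mol
Let x = n(Na2CO3), y = n(NaCl).
Titrant: 2x = 8.562 × 10^-3;  mass: 105.99x + 58.44y = 0.7902
Solving, x = 4.281 × 10^-3 mol, y = 5.757 × 10^-3 mol
mass of Na2CO3 = 4.281 × 10^-3 × 105.99 = 0.4538 g
% Na2CO3 = 0.4538 / 0.7902 × 100 = 57.42 %

57.42 %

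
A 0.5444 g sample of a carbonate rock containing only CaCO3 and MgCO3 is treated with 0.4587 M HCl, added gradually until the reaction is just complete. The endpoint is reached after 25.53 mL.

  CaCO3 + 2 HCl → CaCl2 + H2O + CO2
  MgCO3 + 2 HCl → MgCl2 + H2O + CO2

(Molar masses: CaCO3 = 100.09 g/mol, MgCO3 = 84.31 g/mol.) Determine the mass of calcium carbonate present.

n(HCl) = 0.02553 × 0.4587 = 0.01171 mol
Let x = n(CaCO3), y = n(MgCO3).
Titrant: 2x + 2y = 0.01171;  mass: 100.09x + 84.31y = 0.5444
Solving, x = 3.215 × 10^-3 mol, y = 2.640 × 10^-3 mol
mass of CaCO3 = 3.215 × 10^-3 × 100.09 = 0.3218 g

0.3218 g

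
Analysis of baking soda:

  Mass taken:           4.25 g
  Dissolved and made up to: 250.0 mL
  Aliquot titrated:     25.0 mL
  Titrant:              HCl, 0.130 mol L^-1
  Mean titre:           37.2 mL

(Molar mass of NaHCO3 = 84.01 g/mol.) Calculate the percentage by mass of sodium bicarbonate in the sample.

95.6 %

NaHCO3 + HCl → NaCl + H2O + CO2
n(HCl) per titration = 0.0372 × 0.130 = 4.84 × 10^-3 mol
n(NaHCO3) in each aliquot = 4.84 × 10^-3 mol (1:1 ratio)
n(NaHCO3) in the whole flask = 4.84 × 10^-3 × 250.0/25.0 = 0.0484 mol
mass of NaHCO3 = 0.0484 × 84.01 = 4.06 g
% NaHCO3 = 4.06 / 4.25 × 100 = 95.6 %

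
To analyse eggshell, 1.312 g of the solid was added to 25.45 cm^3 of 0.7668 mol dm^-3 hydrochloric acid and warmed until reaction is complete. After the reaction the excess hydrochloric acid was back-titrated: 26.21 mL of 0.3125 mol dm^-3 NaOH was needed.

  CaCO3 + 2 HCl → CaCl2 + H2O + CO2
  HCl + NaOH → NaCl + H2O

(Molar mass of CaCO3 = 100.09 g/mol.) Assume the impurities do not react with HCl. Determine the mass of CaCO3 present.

0.5667 g

n(HCl) added = 0.02545 × 0.7668 = 0.01952 mol
n(NaOH) used in back-titration = 0.02621 × 0.3125 = 8.191 × 10^-3 mol
n(HCl) left over = 8.191 × 10^-3 mol (1:1 ratio)
n(HCl) consumed by analyte = 0.01952 − 8.191 × 10^-3 = 0.01132 mol
From the 1:2 ratio, n(CaCO3) = 1/2 × 0.01132 = 5.662 × 10^-3 mol
mass of CaCO3 = 5.662 × 10^-3 × 100.09 = 0.5667 g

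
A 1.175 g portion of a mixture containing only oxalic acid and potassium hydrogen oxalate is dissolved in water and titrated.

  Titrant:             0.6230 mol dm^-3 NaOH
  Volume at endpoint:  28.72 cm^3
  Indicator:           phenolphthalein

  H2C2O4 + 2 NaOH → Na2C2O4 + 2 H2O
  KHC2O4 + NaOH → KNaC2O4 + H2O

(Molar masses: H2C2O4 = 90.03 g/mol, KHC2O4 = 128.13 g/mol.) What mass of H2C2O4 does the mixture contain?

0.6053 g

n(NaOH) = 0.02872 × 0.6230 = 0.01789 mol
Let x = n(H2C2O4), y = n(KHC2O4).
Titrant: 2x + 1y = 0.01789;  mass: 90.03x + 128.13y = 1.175
Solving, x = 6.723 × 10^-3 mol, y = 4.446 × 10^-3 mol
mass of H2C2O4 = 6.723 × 10^-3 × 90.03 = 0.6053 g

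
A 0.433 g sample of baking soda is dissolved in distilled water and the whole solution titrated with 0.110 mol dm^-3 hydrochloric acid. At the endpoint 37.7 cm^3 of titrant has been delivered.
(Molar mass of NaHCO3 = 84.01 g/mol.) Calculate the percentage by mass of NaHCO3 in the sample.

NaHCO3 + HCl → NaCl + H2O + CO2
n(HCl) = 0.0377 L × 0.110 mol/L = 4.15 × 10^-3 mol
n(NaHCO3) = 4.15 × 10^-3 mol (1:1 ratio)
mass of NaHCO3 = 4.15 × 10^-3 × 84.01 g/mol = 0.348 g
% NaHCO3 = 0.348 / 0.433 × 100 = 80.5 %

80.5 %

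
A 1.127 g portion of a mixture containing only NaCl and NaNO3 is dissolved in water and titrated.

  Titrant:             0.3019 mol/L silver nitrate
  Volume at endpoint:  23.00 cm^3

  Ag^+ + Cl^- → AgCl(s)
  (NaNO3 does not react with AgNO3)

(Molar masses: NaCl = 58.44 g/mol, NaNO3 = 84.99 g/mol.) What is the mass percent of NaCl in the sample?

36.01 %

n(AgNO3) = 0.02300 × 0.3019 = 6.944 × 10^-3 mol
Let x = n(NaCl), y = n(NaNO3).
Titrant: 1x = 6.944 × 10^-3;  mass: 58.44x + 84.99y = 1.127
Solving, x = 6.944 × 10^-3 mol, y = 8.486 × 10^-3 mol
mass of NaCl = 6.944 × 10^-3 × 58.44 = 0.4058 g
% NaCl = 0.4058 / 1.127 × 100 = 36.01 %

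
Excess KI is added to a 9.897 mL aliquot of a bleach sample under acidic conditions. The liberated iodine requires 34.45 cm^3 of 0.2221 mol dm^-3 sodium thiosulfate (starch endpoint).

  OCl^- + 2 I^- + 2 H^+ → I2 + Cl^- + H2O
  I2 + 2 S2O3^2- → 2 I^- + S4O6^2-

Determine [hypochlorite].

0.3865 mol/L

n(S2O3^2-) = 0.03445 × 0.2221 = 7.651 × 10^-3 mol
n(I2) = n(S2O3^2-)/2 = 3.826 × 10^-3 mol
n(OCl^-) in the aliquot = 3.826 × 10^-3 mol (1:1 ratio)
[OCl^-] = 3.826 × 10^-3 / 0.009897 = 0.3865 mol/L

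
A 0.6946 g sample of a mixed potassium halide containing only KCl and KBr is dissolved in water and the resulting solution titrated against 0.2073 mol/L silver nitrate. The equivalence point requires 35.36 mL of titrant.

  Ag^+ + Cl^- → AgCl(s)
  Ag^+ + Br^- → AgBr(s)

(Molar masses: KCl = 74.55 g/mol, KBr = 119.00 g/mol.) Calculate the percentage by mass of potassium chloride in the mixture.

n(AgNO3) = 0.03536 × 0.2073 = 7.330 × 10^-3 mol
Let x = n(KCl), y = n(KBr).
Titrant: 1x + 1y = 7.330 × 10^-3;  mass: 74.55x + 119.00y = 0.6946
Solving, x = 3.997 × 10^-3 mol, y = 3.333 × 10^-3 mol
mass of KCl = 3.997 × 10^-3 × 74.55 = 0.2980 g
% KCl = 0.2980 / 0.6946 × 100 = 42.90 %

42.90 %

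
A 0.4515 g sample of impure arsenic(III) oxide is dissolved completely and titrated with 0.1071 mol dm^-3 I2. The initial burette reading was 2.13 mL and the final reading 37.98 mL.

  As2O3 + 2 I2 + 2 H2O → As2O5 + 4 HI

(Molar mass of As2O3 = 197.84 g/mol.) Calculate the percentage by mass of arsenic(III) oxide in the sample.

n(I2) = 0.03585 L × 0.1071 mol/L = 3.840 × 10^-3 mol
From the 1:2 ratio, n(As2O3) = 1/2 × 3.840 × 10^-3 = 1.920 × 10^-3 mol
mass of As2O3 = 1.920 × 10^-3 × 197.84 g/mol = 0.3798 g
% As2O3 = 0.3798 / 0.4515 × 100 = 84.12 %

84.12 %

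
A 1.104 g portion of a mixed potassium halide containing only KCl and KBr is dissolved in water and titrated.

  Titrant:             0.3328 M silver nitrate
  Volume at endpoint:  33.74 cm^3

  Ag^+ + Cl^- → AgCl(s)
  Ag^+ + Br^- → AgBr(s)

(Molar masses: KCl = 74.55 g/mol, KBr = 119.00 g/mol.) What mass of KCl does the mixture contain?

n(AgNO3) = 0.03374 × 0.3328 = 0.01123 mol
Let x = n(KCl), y = n(KBr).
Titrant: 1x + 1y = 0.01123;  mass: 74.55x + 119.00y = 1.104
Solving, x = 5.224 × 10^-3 mol, y = 6.005 × 10^-3 mol
mass of KCl = 5.224 × 10^-3 × 74.55 = 0.3895 g

0.3895 g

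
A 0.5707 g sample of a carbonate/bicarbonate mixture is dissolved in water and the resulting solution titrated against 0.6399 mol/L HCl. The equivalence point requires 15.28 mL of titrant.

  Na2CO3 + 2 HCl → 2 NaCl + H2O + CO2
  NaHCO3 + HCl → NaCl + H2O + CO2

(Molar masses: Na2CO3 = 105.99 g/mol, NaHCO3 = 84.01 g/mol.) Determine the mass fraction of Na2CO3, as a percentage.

n(HCl) = 0.01528 × 0.6399 = 9.778 × 10^-3 mol
Let x = n(Na2CO3), y = n(NaHCO3).
Titrant: 2x + 1y = 9.778 × 10^-3;  mass: 105.99x + 84.01y = 0.5707
Solving, x = 4.042 × 10^-3 mol, y = 1.694 × 10^-3 mol
mass of Na2CO3 = 4.042 × 10^-3 × 105.99 = 0.4284 g
% Na2CO3 = 0.4284 / 0.5707 × 100 = 75.07 %

75.07 %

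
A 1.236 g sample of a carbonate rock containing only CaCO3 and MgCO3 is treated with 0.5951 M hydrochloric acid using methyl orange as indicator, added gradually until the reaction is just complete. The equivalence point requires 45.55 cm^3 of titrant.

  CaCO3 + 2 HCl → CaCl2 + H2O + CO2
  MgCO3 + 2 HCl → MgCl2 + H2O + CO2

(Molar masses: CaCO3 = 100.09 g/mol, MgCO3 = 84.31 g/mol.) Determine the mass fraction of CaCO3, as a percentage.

47.89 %

n(HCl) = 0.04555 × 0.5951 = 0.02711 mol
Let x = n(CaCO3), y = n(MgCO3).
Titrant: 2x + 2y = 0.02711;  mass: 100.09x + 84.31y = 1.236
Solving, x = 5.913 × 10^-3 mol, y = 7.640 × 10^-3 mol
mass of CaCO3 = 5.913 × 10^-3 × 100.09 = 0.5919 g
% CaCO3 = 0.5919 / 1.236 × 100 = 47.89 %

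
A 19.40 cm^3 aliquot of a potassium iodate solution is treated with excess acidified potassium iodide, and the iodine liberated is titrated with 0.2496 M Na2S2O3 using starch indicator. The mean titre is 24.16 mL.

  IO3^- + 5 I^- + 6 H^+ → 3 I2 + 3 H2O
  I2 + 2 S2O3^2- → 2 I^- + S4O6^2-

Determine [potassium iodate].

n(S2O3^2-) = 0.02416 × 0.2496 = 6.030 × 10^-3 mol
n(I2) = n(S2O3^2-)/2 = 3.015 × 10^-3 mol
From the 1:3 ratio, n(IO3^-) in the aliquot = 1/3 × 3.015 × 10^-3 = 1.005 × 10^-3 mol
[IO3^-] = 1.005 × 10^-3 / 0.01940 = 0.05181 mol/L

0.05181 M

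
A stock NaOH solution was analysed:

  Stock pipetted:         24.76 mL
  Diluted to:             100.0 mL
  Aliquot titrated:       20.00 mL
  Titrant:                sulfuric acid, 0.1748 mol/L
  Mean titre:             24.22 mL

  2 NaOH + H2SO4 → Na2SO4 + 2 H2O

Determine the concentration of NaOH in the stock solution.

n(H2SO4) = 0.02422 × 0.1748 = 4.234 × 10^-3 mol
From the 2:1 ratio, n(NaOH) in the aliquot = 2/1 × 4.234 × 10^-3 = 8.467 × 10^-3 mol
[NaOH]_dilute = 8.467 × 10^-3 / 0.02000 = 0.4234 mol/L
Dilution factor = 100.0 / 24.76 = 4.039
[NaOH]_stock = 0.4234 × 4.039 = 1.710 mol/L

1.710 mol/L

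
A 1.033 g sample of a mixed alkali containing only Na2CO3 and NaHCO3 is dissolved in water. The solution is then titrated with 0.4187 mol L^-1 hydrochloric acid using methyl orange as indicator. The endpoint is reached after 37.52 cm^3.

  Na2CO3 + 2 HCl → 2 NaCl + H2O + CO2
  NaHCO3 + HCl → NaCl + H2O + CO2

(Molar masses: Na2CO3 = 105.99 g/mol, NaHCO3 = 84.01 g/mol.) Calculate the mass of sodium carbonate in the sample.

0.4900 g

n(HCl) = 0.03752 × 0.4187 = 0.01571 mol
Let x = n(Na2CO3), y = n(NaHCO3).
Titrant: 2x + 1y = 0.01571;  mass: 105.99x + 84.01y = 1.033
Solving, x = 4.623 × 10^-3 mol, y = 6.464 × 10^-3 mol
mass of Na2CO3 = 4.623 × 10^-3 × 105.99 = 0.4900 g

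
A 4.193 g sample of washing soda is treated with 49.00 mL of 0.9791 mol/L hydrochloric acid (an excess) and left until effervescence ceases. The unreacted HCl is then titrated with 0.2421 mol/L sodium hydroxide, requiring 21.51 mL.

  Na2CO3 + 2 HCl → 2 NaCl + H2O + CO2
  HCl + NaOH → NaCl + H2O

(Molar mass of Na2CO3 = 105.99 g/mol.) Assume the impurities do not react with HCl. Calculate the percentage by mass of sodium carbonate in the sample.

54.05 %

n(HCl) added = 0.04900 × 0.9791 = 0.04798 mol
n(NaOH) used in back-titration = 0.02151 × 0.2421 = 5.208 × 10^-3 mol
n(HCl) left over = 5.208 × 10^-3 mol (1:1 ratio)
n(HCl) consumed by analyte = 0.04798 − 5.208 × 10^-3 = 0.04277 mol
From the 1:2 ratio, n(Na2CO3) = 1/2 × 0.04277 = 0.02138 mol
mass of Na2CO3 = 0.02138 × 105.99 = 2.267 g
% Na2CO3 = 2.267 / 4.193 × 100 = 54.05 %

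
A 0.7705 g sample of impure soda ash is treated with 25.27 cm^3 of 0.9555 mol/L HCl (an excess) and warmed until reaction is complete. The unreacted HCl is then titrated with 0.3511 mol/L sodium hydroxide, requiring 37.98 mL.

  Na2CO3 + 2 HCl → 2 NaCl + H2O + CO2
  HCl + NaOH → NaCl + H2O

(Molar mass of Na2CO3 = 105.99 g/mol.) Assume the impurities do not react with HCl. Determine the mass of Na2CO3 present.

n(HCl) added = 0.02527 × 0.9555 = 0.02415 mol
n(NaOH) used in back-titration = 0.03798 × 0.3511 = 0.01333 mol
n(HCl) left over = 0.01333 mol (1:1 ratio)
n(HCl) consumed by analyte = 0.02415 − 0.01333 = 0.01081 mol
From the 1:2 ratio, n(Na2CO3) = 1/2 × 0.01081 = 5.405 × 10^-3 mol
mass of Na2CO3 = 5.405 × 10^-3 × 105.99 = 0.5729 g

0.5729 g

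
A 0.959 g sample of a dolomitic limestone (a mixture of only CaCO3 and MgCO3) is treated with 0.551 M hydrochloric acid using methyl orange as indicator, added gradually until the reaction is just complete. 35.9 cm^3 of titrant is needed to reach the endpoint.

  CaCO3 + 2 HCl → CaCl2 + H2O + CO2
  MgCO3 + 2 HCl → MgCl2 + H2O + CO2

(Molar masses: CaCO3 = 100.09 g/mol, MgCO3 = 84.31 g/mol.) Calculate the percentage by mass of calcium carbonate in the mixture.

n(HCl) = 0.0359 × 0.551 = 0.0198 mol
Let x = n(CaCO3), y = n(MgCO3).
Titrant: 2x + 2y = 0.0198;  mass: 100.09x + 84.31y = 0.959
Solving, x = 7.93 × 10^-3 mol, y = 1.96 × 10^-3 mol
mass of CaCO3 = 7.93 × 10^-3 × 100.09 = 0.794 g
% CaCO3 = 0.794 / 0.959 × 100 = 82.8 %

82.8 %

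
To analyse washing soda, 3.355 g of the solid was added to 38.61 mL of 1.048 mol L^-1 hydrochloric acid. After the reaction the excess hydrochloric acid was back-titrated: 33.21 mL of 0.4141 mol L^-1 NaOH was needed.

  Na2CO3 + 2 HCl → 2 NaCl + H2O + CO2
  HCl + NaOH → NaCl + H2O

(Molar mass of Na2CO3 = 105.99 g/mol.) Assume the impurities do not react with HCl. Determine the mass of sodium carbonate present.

1.416 g

n(HCl) added = 0.03861 × 1.048 = 0.04046 mol
n(NaOH) used in back-titration = 0.03321 × 0.4141 = 0.01375 mol
n(HCl) left over = 0.01375 mol (1:1 ratio)
n(HCl) consumed by analyte = 0.04046 − 0.01375 = 0.02671 mol
From the 1:2 ratio, n(Na2CO3) = 1/2 × 0.02671 = 0.01336 mol
mass of Na2CO3 = 0.01336 × 105.99 = 1.416 g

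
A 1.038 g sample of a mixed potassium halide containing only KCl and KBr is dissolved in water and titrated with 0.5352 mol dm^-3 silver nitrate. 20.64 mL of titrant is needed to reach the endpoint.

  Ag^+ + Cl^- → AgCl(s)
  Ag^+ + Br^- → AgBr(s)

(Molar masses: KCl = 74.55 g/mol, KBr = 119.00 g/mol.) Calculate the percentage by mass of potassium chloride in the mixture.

n(AgNO3) = 0.02064 × 0.5352 = 0.01105 mol
Let x = n(KCl), y = n(KBr).
Titrant: 1x + 1y = 0.01105;  mass: 74.55x + 119.00y = 1.038
Solving, x = 6.221 × 10^-3 mol, y = 4.825 × 10^-3 mol
mass of KCl = 6.221 × 10^-3 × 74.55 = 0.4638 g
% KCl = 0.4638 / 1.038 × 100 = 44.68 %

44.68 %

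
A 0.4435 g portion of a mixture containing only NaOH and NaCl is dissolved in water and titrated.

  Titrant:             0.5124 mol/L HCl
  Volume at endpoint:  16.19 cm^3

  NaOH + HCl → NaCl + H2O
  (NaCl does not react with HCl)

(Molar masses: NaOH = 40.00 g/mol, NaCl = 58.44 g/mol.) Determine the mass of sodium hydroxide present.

0.3318 g

n(HCl) = 0.01619 × 0.5124 = 8.296 × 10^-3 mol
Let x = n(NaOH), y = n(NaCl).
Titrant: 1x = 8.296 × 10^-3;  mass: 40.00x + 58.44y = 0.4435
Solving, x = 8.296 × 10^-3 mol, y = 1.911 × 10^-3 mol
mass of NaOH = 8.296 × 10^-3 × 40.00 = 0.3318 g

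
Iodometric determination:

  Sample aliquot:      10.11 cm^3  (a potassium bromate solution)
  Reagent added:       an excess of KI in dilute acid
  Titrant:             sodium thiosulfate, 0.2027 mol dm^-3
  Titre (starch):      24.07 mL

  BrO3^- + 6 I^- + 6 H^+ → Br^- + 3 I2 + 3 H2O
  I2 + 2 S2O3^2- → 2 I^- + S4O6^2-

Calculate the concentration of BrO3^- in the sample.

n(S2O3^2-) = 0.02407 × 0.2027 = 4.879 × 10^-3 mol
n(I2) = n(S2O3^2-)/2 = 2.439 × 10^-3 mol
From the 1:3 ratio, n(BrO3^-) in the aliquot = 1/3 × 2.439 × 10^-3 = 8.132 × 10^-4 mol
[BrO3^-] = 8.132 × 10^-4 / 0.01011 = 0.08043 mol/L

0.08043 mol/L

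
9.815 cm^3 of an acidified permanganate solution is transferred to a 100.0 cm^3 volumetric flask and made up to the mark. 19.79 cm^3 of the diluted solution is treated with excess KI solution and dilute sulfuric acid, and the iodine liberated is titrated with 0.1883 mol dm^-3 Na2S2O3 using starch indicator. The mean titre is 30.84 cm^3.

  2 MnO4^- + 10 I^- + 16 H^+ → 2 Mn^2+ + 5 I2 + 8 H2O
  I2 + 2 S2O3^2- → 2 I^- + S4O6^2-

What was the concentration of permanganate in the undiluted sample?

n(S2O3^2-) = 0.03084 × 0.1883 = 5.807 × 10^-3 mol
n(I2) = n(S2O3^2-)/2 = 2.904 × 10^-3 mol
From the 2:5 ratio, n(MnO4^-) in the aliquot = 2/5 × 2.904 × 10^-3 = 1.161 × 10^-3 mol
[MnO4^-]_dilute = 1.161 × 10^-3 / 0.01979 = 0.05869 mol/L
[MnO4^-]_original = 0.05869 × 100.0/9.815 = 0.5979 mol/L

0.5979 mol/L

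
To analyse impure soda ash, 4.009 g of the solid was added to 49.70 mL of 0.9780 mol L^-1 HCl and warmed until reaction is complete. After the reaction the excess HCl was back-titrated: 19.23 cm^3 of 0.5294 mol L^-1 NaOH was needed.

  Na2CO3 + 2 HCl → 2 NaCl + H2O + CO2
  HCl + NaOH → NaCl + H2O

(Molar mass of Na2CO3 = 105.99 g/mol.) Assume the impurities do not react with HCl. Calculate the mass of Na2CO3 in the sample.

2.036 g

n(HCl) added = 0.04970 × 0.9780 = 0.04861 mol
n(NaOH) used in back-titration = 0.01923 × 0.5294 = 0.01018 mol
n(HCl) left over = 0.01018 mol (1:1 ratio)
n(HCl) consumed by analyte = 0.04861 − 0.01018 = 0.03843 mol
From the 1:2 ratio, n(Na2CO3) = 1/2 × 0.03843 = 0.01921 mol
mass of Na2CO3 = 0.01921 × 105.99 = 2.036 g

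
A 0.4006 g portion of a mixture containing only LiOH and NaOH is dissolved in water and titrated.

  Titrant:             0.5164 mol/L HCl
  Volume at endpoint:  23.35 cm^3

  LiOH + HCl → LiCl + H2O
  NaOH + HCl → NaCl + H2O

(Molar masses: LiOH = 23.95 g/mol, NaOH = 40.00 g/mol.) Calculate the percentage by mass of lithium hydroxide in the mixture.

30.44 %

n(HCl) = 0.02335 × 0.5164 = 0.01206 mol
Let x = n(LiOH), y = n(NaOH).
Titrant: 1x + 1y = 0.01206;  mass: 23.95x + 40.00y = 0.4006
Solving, x = 5.091 × 10^-3 mol, y = 6.967 × 10^-3 mol
mass of LiOH = 5.091 × 10^-3 × 23.95 = 0.1219 g
% LiOH = 0.1219 / 0.4006 × 100 = 30.44 %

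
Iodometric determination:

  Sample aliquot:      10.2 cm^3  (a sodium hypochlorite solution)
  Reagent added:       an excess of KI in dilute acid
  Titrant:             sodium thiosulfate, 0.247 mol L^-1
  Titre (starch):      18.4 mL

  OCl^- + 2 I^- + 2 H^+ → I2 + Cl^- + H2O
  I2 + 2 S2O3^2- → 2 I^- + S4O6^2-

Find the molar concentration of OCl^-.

n(S2O3^2-) = 0.0184 × 0.247 = 4.54 × 10^-3 mol
n(I2) = n(S2O3^2-)/2 = 2.27 × 10^-3 mol
n(OCl^-) in the aliquot = 2.27 × 10^-3 mol (1:1 ratio)
[OCl^-] = 2.27 × 10^-3 / 0.0102 = 0.223 mol/L

0.223 mol/L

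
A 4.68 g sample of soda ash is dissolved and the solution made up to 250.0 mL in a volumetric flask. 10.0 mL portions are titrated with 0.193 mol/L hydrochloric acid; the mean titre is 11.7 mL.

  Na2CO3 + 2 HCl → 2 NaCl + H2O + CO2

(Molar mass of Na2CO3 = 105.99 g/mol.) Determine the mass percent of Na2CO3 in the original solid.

n(HCl) per titration = 0.0117 × 0.193 = 2.26 × 10^-3 mol
From the 1:2 ratio, n(Na2CO3) in each aliquot = 1/2 × 2.26 × 10^-3 = 1.13 × 10^-3 mol
n(Na2CO3) in the whole flask = 1.13 × 10^-3 × 250.0/10.0 = 0.0282 mol
mass of Na2CO3 = 0.0282 × 105.99 = 2.99 g
% Na2CO3 = 2.99 / 4.68 × 100 = 63.9 %

63.9 %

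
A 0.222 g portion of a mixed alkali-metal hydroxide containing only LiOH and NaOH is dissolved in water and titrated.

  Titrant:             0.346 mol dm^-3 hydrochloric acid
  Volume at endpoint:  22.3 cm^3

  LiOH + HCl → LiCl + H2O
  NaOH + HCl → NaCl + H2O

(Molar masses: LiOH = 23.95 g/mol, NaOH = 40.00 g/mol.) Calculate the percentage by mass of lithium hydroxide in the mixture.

58.2 %

n(HCl) = 0.0223 × 0.346 = 7.72 × 10^-3 mol
Let x = n(LiOH), y = n(NaOH).
Titrant: 1x + 1y = 7.72 × 10^-3;  mass: 23.95x + 40.00y = 0.222
Solving, x = 5.40 × 10^-3 mol, y = 2.32 × 10^-3 mol
mass of LiOH = 5.40 × 10^-3 × 23.95 = 0.129 g
% LiOH = 0.129 / 0.222 × 100 = 58.2 %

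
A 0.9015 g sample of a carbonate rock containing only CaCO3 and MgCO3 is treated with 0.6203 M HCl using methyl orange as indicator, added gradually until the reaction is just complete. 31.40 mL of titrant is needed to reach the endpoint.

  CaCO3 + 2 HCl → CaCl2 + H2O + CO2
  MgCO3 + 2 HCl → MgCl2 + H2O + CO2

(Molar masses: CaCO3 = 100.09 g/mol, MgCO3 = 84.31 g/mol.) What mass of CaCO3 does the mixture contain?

n(HCl) = 0.03140 × 0.6203 = 0.01948 mol
Let x = n(CaCO3), y = n(MgCO3).
Titrant: 2x + 2y = 0.01948;  mass: 100.09x + 84.31y = 0.9015
Solving, x = 5.097 × 10^-3 mol, y = 4.642 × 10^-3 mol
mass of CaCO3 = 5.097 × 10^-3 × 100.09 = 0.5102 g

0.5102 g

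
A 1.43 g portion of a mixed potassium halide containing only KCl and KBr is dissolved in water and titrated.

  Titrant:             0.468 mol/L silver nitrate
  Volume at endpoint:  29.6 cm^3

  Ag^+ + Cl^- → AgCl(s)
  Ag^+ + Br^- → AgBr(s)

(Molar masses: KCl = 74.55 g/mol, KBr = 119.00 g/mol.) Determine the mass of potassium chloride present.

0.366 g

n(AgNO3) = 0.0296 × 0.468 = 0.0139 mol
Let x = n(KCl), y = n(KBr).
Titrant: 1x + 1y = 0.0139;  mass: 74.55x + 119.00y = 1.43
Solving, x = 4.92 × 10^-3 mol, y = 8.94 × 10^-3 mol
mass of KCl = 4.92 × 10^-3 × 74.55 = 0.366 g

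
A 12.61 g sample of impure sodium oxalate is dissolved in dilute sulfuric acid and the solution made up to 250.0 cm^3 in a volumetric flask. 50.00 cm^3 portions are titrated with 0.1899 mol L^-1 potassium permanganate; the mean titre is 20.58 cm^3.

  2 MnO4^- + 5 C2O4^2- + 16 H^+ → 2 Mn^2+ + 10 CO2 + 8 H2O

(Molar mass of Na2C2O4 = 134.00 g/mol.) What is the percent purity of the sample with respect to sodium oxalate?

n(KMnO4) per titration = 0.02058 × 0.1899 = 3.908 × 10^-3 mol
From the 5:2 ratio, n(Na2C2O4) in each aliquot = 5/2 × 3.908 × 10^-3 = 9.770 × 10^-3 mol
n(Na2C2O4) in the whole flask = 9.770 × 10^-3 × 250.0/50.00 = 0.04885 mol
mass of Na2C2O4 = 0.04885 × 134.00 = 6.546 g
% Na2C2O4 = 6.546 / 12.61 × 100 = 51.91 %

51.91 %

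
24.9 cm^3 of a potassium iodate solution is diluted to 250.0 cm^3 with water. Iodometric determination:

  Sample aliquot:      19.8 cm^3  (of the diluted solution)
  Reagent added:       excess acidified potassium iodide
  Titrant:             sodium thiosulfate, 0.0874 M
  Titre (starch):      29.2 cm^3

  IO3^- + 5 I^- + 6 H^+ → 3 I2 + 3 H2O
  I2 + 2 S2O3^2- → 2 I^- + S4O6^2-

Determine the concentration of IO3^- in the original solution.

0.216 M

n(S2O3^2-) = 0.0292 × 0.0874 = 2.55 × 10^-3 mol
n(I2) = n(S2O3^2-)/2 = 1.28 × 10^-3 mol
From the 1:3 ratio, n(IO3^-) in the aliquot = 1/3 × 1.28 × 10^-3 = 4.25 × 10^-4 mol
[IO3^-]_dilute = 4.25 × 10^-4 / 0.0198 = 0.0215 mol/L
[IO3^-]_original = 0.0215 × 250.0/24.9 = 0.216 mol/L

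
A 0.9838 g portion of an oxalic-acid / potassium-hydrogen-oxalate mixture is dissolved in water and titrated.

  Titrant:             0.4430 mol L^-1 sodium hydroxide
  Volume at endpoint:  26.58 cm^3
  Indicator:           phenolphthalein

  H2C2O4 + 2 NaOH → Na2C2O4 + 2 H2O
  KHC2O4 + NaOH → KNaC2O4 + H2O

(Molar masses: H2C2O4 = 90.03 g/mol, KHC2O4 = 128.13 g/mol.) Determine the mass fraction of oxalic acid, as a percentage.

n(NaOH) = 0.02658 × 0.4430 = 0.01177 mol
Let x = n(H2C2O4), y = n(KHC2O4).
Titrant: 2x + 1y = 0.01177;  mass: 90.03x + 128.13y = 0.9838
Solving, x = 3.158 × 10^-3 mol, y = 5.459 × 10^-3 mol
mass of H2C2O4 = 3.158 × 10^-3 × 90.03 = 0.2843 g
% H2C2O4 = 0.2843 / 0.9838 × 100 = 28.90 %

28.90 %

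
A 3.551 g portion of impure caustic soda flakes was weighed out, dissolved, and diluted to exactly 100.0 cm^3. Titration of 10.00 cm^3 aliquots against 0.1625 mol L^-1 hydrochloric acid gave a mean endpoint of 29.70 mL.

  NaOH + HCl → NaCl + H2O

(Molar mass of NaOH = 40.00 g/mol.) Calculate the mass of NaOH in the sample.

1.930 g

n(HCl) per titration = 0.02970 × 0.1625 = 4.826 × 10^-3 mol
n(NaOH) in each aliquot = 4.826 × 10^-3 mol (1:1 ratio)
n(NaOH) in the whole flask = 4.826 × 10^-3 × 100.0/10.00 = 0.04826 mol
mass of NaOH = 0.04826 × 40.00 = 1.930 g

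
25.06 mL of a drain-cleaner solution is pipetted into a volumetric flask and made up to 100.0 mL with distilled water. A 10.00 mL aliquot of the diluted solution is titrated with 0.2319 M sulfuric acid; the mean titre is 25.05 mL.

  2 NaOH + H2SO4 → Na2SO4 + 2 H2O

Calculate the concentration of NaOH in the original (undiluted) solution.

4.636 M

n(H2SO4) = 0.02505 × 0.2319 = 5.809 × 10^-3 mol
From the 2:1 ratio, n(NaOH) in the aliquot = 2/1 × 5.809 × 10^-3 = 0.01162 mol
[NaOH]_dilute = 0.01162 / 0.01000 = 1.162 mol/L
Dilution factor = 100.0 / 25.06 = 3.990
[NaOH]_stock = 1.162 × 3.990 = 4.636 mol/L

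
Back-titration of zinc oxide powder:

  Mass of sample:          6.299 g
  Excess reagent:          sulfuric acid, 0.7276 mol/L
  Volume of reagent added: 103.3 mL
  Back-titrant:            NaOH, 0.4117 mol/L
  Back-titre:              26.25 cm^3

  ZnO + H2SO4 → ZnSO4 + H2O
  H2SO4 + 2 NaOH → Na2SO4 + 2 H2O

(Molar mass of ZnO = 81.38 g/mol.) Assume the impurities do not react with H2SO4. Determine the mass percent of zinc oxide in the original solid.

90.12 %

n(H2SO4) added = 0.1033 × 0.7276 = 0.07516 mol
n(NaOH) used in back-titration = 0.02625 × 0.4117 = 0.01081 mol
From the 1:2 ratio, n(H2SO4) left over = 1/2 × 0.01081 = 5.404 × 10^-3 mol
n(H2SO4) consumed by analyte = 0.07516 − 5.404 × 10^-3 = 0.06976 mol
n(ZnO) = 0.06976 mol (1:1 ratio)
mass of ZnO = 0.06976 × 81.38 = 5.677 g
% ZnO = 5.677 / 6.299 × 100 = 90.12 %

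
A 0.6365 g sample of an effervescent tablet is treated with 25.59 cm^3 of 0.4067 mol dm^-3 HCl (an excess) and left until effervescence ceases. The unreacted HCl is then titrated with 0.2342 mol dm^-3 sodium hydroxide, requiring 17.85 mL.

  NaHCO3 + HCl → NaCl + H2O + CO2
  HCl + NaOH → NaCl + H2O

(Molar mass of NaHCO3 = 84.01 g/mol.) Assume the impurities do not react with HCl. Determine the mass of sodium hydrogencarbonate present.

n(HCl) added = 0.02559 × 0.4067 = 0.01041 mol
n(NaOH) used in back-titration = 0.01785 × 0.2342 = 4.180 × 10^-3 mol
n(HCl) left over = 4.180 × 10^-3 mol (1:1 ratio)
n(HCl) consumed by analyte = 0.01041 − 4.180 × 10^-3 = 6.227 × 10^-3 mol
n(NaHCO3) = 6.227 × 10^-3 mol (1:1 ratio)
mass of NaHCO3 = 6.227 × 10^-3 × 84.01 = 0.5231 g

0.5231 g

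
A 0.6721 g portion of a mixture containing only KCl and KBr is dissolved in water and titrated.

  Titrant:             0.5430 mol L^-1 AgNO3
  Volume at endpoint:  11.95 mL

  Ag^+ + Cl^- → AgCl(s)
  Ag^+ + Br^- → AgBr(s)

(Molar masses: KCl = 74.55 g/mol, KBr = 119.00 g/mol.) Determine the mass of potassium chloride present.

0.1678 g

n(AgNO3) = 0.01195 × 0.5430 = 6.489 × 10^-3 mol
Let x = n(KCl), y = n(KBr).
Titrant: 1x + 1y = 6.489 × 10^-3;  mass: 74.55x + 119.00y = 0.6721
Solving, x = 2.251 × 10^-3 mol, y = 4.237 × 10^-3 mol
mass of KCl = 2.251 × 10^-3 × 74.55 = 0.1678 g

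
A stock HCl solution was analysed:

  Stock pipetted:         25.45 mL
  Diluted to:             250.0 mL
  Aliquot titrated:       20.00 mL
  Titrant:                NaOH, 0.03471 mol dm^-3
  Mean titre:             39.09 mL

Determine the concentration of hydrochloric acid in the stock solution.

0.6664 mol/L

HCl + NaOH → NaCl + H2O
n(NaOH) = 0.03909 × 0.03471 = 1.357 × 10^-3 mol
n(HCl) in the aliquot = 1.357 × 10^-3 mol (1:1 ratio)
[HCl]_dilute = 1.357 × 10^-3 / 0.02000 = 0.06784 mol/L
Dilution factor = 250.0 / 25.45 = 9.823
[HCl]_stock = 0.06784 × 9.823 = 0.6664 mol/L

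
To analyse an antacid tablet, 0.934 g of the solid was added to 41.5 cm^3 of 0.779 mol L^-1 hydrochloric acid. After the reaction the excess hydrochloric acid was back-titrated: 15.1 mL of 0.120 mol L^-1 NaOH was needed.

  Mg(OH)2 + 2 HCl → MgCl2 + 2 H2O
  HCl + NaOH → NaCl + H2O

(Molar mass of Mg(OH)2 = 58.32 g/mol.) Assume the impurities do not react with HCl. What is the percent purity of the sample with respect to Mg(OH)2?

95.3 %

n(HCl) added = 0.0415 × 0.779 = 0.0323 mol
n(NaOH) used in back-titration = 0.0151 × 0.120 = 1.81 × 10^-3 mol
n(HCl) left over = 1.81 × 10^-3 mol (1:1 ratio)
n(HCl) consumed by analyte = 0.0323 − 1.81 × 10^-3 = 0.0305 mol
From the 1:2 ratio, n(Mg(OH)2) = 1/2 × 0.0305 = 0.0153 mol
mass of Mg(OH)2 = 0.0153 × 58.32 = 0.890 g
% Mg(OH)2 = 0.890 / 0.934 × 100 = 95.3 %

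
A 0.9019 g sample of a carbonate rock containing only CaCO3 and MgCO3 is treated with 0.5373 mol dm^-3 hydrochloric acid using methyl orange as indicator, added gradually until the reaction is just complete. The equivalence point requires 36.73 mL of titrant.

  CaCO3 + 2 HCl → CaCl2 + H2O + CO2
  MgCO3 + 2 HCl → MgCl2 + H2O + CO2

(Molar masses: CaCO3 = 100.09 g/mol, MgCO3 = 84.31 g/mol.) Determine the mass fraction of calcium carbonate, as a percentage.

n(HCl) = 0.03673 × 0.5373 = 0.01974 mol
Let x = n(CaCO3), y = n(MgCO3).
Titrant: 2x + 2y = 0.01974;  mass: 100.09x + 84.31y = 0.9019
Solving, x = 4.434 × 10^-3 mol, y = 5.433 × 10^-3 mol
mass of CaCO3 = 4.434 × 10^-3 × 100.09 = 0.4438 g
% CaCO3 = 0.4438 / 0.9019 × 100 = 49.21 %

49.21 %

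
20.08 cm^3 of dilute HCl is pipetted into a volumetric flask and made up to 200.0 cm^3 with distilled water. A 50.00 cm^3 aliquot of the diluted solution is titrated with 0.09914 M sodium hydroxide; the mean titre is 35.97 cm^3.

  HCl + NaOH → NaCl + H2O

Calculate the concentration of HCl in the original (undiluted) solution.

0.7104 M

n(NaOH) = 0.03597 × 0.09914 = 3.566 × 10^-3 mol
n(HCl) in the aliquot = 3.566 × 10^-3 mol (1:1 ratio)
[HCl]_dilute = 3.566 × 10^-3 / 0.05000 = 0.07132 mol/L
Dilution factor = 200.0 / 20.08 = 9.960
[HCl]_stock = 0.07132 × 9.960 = 0.7104 mol/L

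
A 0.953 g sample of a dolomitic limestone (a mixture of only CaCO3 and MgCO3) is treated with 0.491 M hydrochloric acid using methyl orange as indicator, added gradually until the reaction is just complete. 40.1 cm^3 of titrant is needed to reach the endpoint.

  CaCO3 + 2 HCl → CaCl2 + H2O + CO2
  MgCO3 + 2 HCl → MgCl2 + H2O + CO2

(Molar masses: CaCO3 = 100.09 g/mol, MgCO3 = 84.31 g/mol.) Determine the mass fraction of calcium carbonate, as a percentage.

81.9 %

n(HCl) = 0.0401 × 0.491 = 0.0197 mol
Let x = n(CaCO3), y = n(MgCO3).
Titrant: 2x + 2y = 0.0197;  mass: 100.09x + 84.31y = 0.953
Solving, x = 7.80 × 10^-3 mol, y = 2.05 × 10^-3 mol
mass of CaCO3 = 7.80 × 10^-3 × 100.09 = 0.780 g
% CaCO3 = 0.780 / 0.953 × 100 = 81.9 %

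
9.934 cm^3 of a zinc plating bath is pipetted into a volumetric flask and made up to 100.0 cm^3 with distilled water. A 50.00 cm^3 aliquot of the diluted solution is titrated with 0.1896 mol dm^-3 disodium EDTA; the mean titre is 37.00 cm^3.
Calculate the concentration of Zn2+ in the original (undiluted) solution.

1.412 mol/L

Zn^2+ + EDTA^4- → [Zn(EDTA)]^2-
n(EDTA) = 0.03700 × 0.1896 = 7.015 × 10^-3 mol
n(Zn2+) in the aliquot = 7.015 × 10^-3 mol (1:1 ratio)
[Zn2+]_dilute = 7.015 × 10^-3 / 0.05000 = 0.1403 mol/L
Dilution factor = 100.0 / 9.934 = 10.07
[Zn2+]_stock = 0.1403 × 10.07 = 1.412 mol/L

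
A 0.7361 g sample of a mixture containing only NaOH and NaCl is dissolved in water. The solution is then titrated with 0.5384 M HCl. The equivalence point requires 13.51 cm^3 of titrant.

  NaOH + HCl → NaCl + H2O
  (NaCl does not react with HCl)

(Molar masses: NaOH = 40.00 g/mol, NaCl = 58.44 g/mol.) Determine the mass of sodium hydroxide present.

0.2910 g

n(HCl) = 0.01351 × 0.5384 = 7.274 × 10^-3 mol
Let x = n(NaOH), y = n(NaCl).
Titrant: 1x = 7.274 × 10^-3;  mass: 40.00x + 58.44y = 0.7361
Solving, x = 7.274 × 10^-3 mol, y = 7.617 × 10^-3 mol
mass of NaOH = 7.274 × 10^-3 × 40.00 = 0.2910 g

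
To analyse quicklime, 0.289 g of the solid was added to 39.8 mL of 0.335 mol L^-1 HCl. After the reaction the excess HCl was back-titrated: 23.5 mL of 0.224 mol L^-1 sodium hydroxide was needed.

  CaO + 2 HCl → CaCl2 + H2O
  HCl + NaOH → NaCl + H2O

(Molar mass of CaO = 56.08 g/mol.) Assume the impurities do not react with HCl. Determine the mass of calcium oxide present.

0.226 g

n(HCl) added = 0.0398 × 0.335 = 0.0133 mol
n(NaOH) used in back-titration = 0.0235 × 0.224 = 5.26 × 10^-3 mol
n(HCl) left over = 5.26 × 10^-3 mol (1:1 ratio)
n(HCl) consumed by analyte = 0.0133 − 5.26 × 10^-3 = 8.07 × 10^-3 mol
From the 1:2 ratio, n(CaO) = 1/2 × 8.07 × 10^-3 = 4.03 × 10^-3 mol
mass of CaO = 4.03 × 10^-3 × 56.08 = 0.226 g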